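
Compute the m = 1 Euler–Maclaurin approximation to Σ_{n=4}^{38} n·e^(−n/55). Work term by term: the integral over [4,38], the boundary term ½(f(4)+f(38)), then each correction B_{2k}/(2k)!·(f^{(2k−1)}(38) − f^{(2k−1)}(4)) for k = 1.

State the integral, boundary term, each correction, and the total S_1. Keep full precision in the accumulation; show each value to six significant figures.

Integral: ∫_4^38 x·e^(−x/55) dx = 454.147.
Boundary: ½(f(4) + f(38)) = ½(3.71942 + 19.0426) = 11.3810.
Running total after boundary: 465.528.
Order-1 term: 1/12 · (0.154892 − 0.862229) = -0.0589447.

S_1 ≈ 465.469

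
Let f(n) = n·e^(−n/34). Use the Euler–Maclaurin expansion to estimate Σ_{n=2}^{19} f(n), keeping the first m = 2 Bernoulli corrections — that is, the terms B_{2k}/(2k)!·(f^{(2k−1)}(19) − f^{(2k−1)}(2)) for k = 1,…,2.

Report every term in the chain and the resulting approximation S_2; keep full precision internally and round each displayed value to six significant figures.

The integral term ∫_2^19 x·e^(−x/34) dx = 123.546.
½[f(2) + f(19)] = ½[1.88575 + 10.8657] = 6.37575.
Integral + boundary = 129.922.
Order-1 term: 1/12 · (0.252301 − 0.887410) = -0.0529258.
After k=1: 129.869.
Order-2 term: −1/720 · (0.00120767 − 0.00239892) = 1.65452e-06.

S_2 ≈ 129.869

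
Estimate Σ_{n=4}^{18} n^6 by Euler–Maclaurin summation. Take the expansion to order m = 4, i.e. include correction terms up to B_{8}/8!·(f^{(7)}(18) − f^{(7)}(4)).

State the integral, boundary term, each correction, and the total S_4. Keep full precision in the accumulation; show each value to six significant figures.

Integral: ∫_4^18 x^6 dx = 8.74577e+07.
½[f(4) + f(18)] = ½[4096.00 + 3.40122e+07] = 1.70082e+07.
So far: 1.04466e+08.
Correction k=1: B_{2}/2! · (f^{(1)}(18) − f^{(1)}(4)) = 1/12 · (1.13374e+07 − 6144.00) = 944272.
Partial sum through k=1: 1.05410e+08.
Correction k=2: B_{4}/4! · (f^{(3)}(18) − f^{(3)}(4)) = −1/720 · (699840 − 7680.00) = -961.333.
Partial sum through k=2: 1.05409e+08.
Correction k=3: B_{6}/6! · (f^{(5)}(18) − f^{(5)}(4)) = 1/30240 · (12960.0 − 2880.00) = 0.333333.
Partial sum through k=3: 1.05409e+08.
Correction k=4: B_{8}/8! · (f^{(7)}(18) − f^{(7)}(4)) = −1/1209600 · (0.00000 − 0.00000) = 0.00000.

S_4 ≈ 1.05409e+08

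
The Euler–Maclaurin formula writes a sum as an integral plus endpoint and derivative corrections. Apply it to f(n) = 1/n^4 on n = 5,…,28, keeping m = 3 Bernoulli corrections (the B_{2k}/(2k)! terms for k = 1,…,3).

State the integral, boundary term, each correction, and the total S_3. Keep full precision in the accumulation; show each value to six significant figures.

S_3 ≈ 0.00355692

The integral term ∫_5^28 1/x^4 dx = 0.00265148.
Endpoint term: (f(5) + f(28))/2 = (0.00160000 + 1.62693e-06)/2 = 0.000800813.
Running total after boundary: 0.00345230.
k=1: B_{2}/(2)! × [f^{(1)}(28) − f^{(1)}(5)] = 1/12 × (-2.32418e-07 − (-0.00128000)) = 0.000106647.
After k=1: 0.00355894.
k=2: B_{4}/(4)! × [f^{(3)}(28) − f^{(3)}(5)] = −1/720 × (-8.89355e-09 − (-0.00153600)) = -2.13332e-06.
After k=2: 0.00355681.
k=3: B_{6}/(6)! × [f^{(5)}(28) − f^{(5)}(5)] = 1/30240 × (-6.35253e-10 − (-0.00344064)) = 1.13778e-07.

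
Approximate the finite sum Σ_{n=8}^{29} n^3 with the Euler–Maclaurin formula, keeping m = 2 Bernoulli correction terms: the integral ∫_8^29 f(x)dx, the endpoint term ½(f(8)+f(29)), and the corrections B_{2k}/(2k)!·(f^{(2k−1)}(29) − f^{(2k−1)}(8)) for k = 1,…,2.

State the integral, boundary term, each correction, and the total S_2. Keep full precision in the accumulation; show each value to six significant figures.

S_2 ≈ 188441

∫_8^29 x^3 dx evaluates to 175796.
Endpoint term: (f(8) + f(29))/2 = (512.000 + 24389.0)/2 = 12450.5.
Running total after boundary: 188247.
Correction k=1: B_{2}/2! · (f^{(1)}(29) − f^{(1)}(8)) = 1/12 · (2523.00 − 192.000) = 194.250.
Partial sum through k=1: 188441.
Correction k=2: B_{4}/4! · (f^{(3)}(29) − f^{(3)}(8)) = −1/720 · (6.00000 − 6.00000) = 0.00000.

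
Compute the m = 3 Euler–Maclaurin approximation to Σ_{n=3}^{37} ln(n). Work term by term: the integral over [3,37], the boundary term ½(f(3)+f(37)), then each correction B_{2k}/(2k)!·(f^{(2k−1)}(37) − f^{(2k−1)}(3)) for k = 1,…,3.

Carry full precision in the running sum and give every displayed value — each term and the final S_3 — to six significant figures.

S_3 ≈ 98.6375

Integral: ∫_3^37 ln(x) dx = 96.3081.
½[f(3) + f(37)] = ½[1.09861 + 3.61092] = 2.35477.
Integral + boundary = 98.6629.
k=1: B_{2}/(2)! × [f^{(1)}(37) − f^{(1)}(3)] = 1/12 × (0.0270270 − 0.333333) = -0.0255255.
Running total after k=1: 98.6374.
k=2: B_{4}/(4)! × [f^{(3)}(37) − f^{(3)}(3)] = −1/720 × (3.94843e-05 − 0.0740741) = 0.000102826.
Running total after k=2: 98.6375.
k=3: B_{6}/(6)! × [f^{(5)}(37) − f^{(5)}(3)] = 1/30240 × (3.46101e-07 − 0.0987654) = -3.26604e-06.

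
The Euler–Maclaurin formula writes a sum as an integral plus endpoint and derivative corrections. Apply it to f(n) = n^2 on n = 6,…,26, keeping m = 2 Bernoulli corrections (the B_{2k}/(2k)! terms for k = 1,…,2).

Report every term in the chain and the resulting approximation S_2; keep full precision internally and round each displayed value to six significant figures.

S_2 ≈ 6146.00

∫_6^26 x^2 dx evaluates to 5786.67.
½[f(6) + f(26)] = ½[36.0000 + 676.000] = 356.000.
Integral + boundary = 6142.67.
k=1: B_{2}/(2)! × [f^{(1)}(26) − f^{(1)}(6)] = 1/12 × (52.0000 − 12.0000) = 3.33333.
After k=1: 6146.00.
k=2: B_{4}/(4)! × [f^{(3)}(26) − f^{(3)}(6)] = −1/720 × (0.00000 − 0.00000) = 0.00000.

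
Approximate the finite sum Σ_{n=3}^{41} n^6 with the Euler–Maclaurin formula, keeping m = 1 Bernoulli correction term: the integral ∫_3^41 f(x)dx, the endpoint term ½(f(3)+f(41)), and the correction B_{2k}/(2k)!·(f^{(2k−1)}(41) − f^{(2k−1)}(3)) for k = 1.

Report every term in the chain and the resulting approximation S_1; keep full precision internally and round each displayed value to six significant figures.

S_1 ≈ 3.02550e+10

∫_3^41 x^6 dx evaluates to 2.78220e+10.
Endpoint term: (f(3) + f(41))/2 = (729.000 + 4.75010e+09)/2 = 2.37505e+09.
Integral + boundary = 3.01971e+10.
k=1: B_{2}/(2)! × [f^{(1)}(41) − f^{(1)}(3)] = 1/12 × (6.95137e+08 − 1458.00) = 5.79280e+07.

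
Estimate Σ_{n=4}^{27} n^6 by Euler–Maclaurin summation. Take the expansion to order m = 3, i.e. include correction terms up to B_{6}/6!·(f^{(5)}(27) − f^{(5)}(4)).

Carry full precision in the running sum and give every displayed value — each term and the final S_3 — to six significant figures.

The integral term ∫_4^27 x^6 dx = 1.49433e+09.
½[f(4) + f(27)] = ½[4096.00 + 3.87420e+08] = 1.93712e+08.
Running total after boundary: 1.68805e+09.
k=1: B_{2}/(2)! × [f^{(1)}(27) − f^{(1)}(4)] = 1/12 × (8.60934e+07 − 6144.00) = 7.17394e+06.
After k=1: 1.69522e+09.
k=2: B_{4}/(4)! × [f^{(3)}(27) − f^{(3)}(4)] = −1/720 × (2.36196e+06 − 7680.00) = -3269.83.
After k=2: 1.69522e+09.
k=3: B_{6}/(6)! × [f^{(5)}(27) − f^{(5)}(4)] = 1/30240 × (19440.0 − 2880.00) = 0.547619.

S_3 ≈ 1.69522e+09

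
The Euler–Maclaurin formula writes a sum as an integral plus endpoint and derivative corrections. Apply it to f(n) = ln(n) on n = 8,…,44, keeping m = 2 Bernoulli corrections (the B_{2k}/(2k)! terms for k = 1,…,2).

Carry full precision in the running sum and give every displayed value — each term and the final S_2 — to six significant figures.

∫_8^44 ln(x) dx evaluates to 113.869.
Boundary: ½(f(8) + f(44)) = ½(2.07944 + 3.78419) = 2.93182.
Integral + boundary = 116.801.
Order-1 term: 1/12 · (0.0227273 − 0.125000) = -0.00852273.
After k=1: 116.792.
Order-2 term: −1/720 · (2.34786e-05 − 0.00390625) = 5.39274e-06.

S_2 ≈ 116.792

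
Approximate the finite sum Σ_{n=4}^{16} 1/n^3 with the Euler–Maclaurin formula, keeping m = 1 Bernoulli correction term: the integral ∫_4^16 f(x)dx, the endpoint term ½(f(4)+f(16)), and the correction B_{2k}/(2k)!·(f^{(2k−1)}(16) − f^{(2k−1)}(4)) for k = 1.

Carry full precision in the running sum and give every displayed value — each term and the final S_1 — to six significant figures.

S_1 ≈ 0.0382042

∫_4^16 1/x^3 dx evaluates to 0.0292969.
Endpoint term: (f(4) + f(16))/2 = (0.0156250 + 0.000244141)/2 = 0.00793457.
Integral + boundary = 0.0372314.
k=1: B_{2}/(2)! × [f^{(1)}(16) − f^{(1)}(4)] = 1/12 × (-4.57764e-05 − (-0.0117188)) = 0.000972748.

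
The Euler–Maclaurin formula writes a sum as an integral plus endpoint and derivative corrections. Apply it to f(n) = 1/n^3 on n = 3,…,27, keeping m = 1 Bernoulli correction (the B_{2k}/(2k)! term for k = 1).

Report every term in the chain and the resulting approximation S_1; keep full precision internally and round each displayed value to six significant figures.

S_1 ≈ 0.0764996

The integral term ∫_3^27 1/x^3 dx = 0.0548697.
Boundary: ½(f(3) + f(27)) = ½(0.0370370 + 5.08053e-05) = 0.0185439.
Running total after boundary: 0.0734136.
Correction k=1: B_{2}/2! · (f^{(1)}(27) − f^{(1)}(3)) = 1/12 · (-5.64503e-06 − (-0.0370370)) = 0.00308595.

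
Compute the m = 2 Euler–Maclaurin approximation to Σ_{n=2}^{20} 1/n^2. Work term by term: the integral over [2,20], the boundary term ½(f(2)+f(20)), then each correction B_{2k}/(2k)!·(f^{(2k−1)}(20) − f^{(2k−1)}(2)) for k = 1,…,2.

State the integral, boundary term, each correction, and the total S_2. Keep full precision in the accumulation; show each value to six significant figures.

The integral term ∫_2^20 1/x^2 dx = 0.450000.
Endpoint term: (f(2) + f(20))/2 = (0.250000 + 0.00250000)/2 = 0.126250.
Running total after boundary: 0.576250.
Correction k=1: B_{2}/2! · (f^{(1)}(20) − f^{(1)}(2)) = 1/12 · (-0.000250000 − (-0.250000)) = 0.0208125.
After k=1: 0.597063.
Correction k=2: B_{4}/4! · (f^{(3)}(20) − f^{(3)}(2)) = −1/720 · (-7.50000e-06 − (-0.750000)) = -0.00104166.

S_2 ≈ 0.596021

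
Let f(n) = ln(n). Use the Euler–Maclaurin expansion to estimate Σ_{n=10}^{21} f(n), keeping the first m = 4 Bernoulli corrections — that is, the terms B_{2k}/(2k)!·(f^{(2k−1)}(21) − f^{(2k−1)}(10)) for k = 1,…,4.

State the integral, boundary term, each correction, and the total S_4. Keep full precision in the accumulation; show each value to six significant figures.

∫_10^21 ln(x) dx evaluates to 29.9091.
½[f(10) + f(21)] = ½[2.30259 + 3.04452] = 2.67355.
Integral + boundary = 32.5827.
k=1: B_{2}/(2)! × [f^{(1)}(21) − f^{(1)}(10)] = 1/12 × (0.0476190 − 0.100000) = -0.00436508.
After k=1: 32.5783.
k=2: B_{4}/(4)! × [f^{(3)}(21) − f^{(3)}(10)] = −1/720 × (0.000215959 − 0.00200000) = 2.47783e-06.
After k=2: 32.5783.
k=3: B_{6}/(6)! × [f^{(5)}(21) − f^{(5)}(10)] = 1/30240 × (5.87645e-06 − 0.000240000) = -7.74218e-09.
After k=3: 32.5783.
k=4: B_{8}/(8)! × [f^{(7)}(21) − f^{(7)}(10)] = −1/1209600 × (3.99758e-07 − 7.20000e-05) = 5.91933e-11.

S_4 ≈ 32.5783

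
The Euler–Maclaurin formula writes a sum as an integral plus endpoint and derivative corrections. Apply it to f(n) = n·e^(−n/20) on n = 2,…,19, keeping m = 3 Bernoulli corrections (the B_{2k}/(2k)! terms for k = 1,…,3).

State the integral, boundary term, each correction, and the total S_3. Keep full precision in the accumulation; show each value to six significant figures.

S_3 ≈ 100.983

∫_2^19 x·e^(−x/20) dx evaluates to 96.4705.
Endpoint term: (f(2) + f(19))/2 = (1.80967 + 7.34808)/2 = 4.57888.
So far: 101.049.
k=1: B_{2}/(2)! × [f^{(1)}(19) − f^{(1)}(2)] = 1/12 × (0.0193371 − 0.814354) = -0.0662514.
Running total after k=1: 100.983.
k=2: B_{4}/(4)! × [f^{(3)}(19) − f^{(3)}(2)] = −1/720 × (0.00198205 − 0.00656007) = 6.35837e-06.
Running total after k=2: 100.983.
k=3: B_{6}/(6)! × [f^{(5)}(19) − f^{(5)}(2)] = 1/30240 × (9.78938e-06 − 2.77106e-05) = -5.92634e-10.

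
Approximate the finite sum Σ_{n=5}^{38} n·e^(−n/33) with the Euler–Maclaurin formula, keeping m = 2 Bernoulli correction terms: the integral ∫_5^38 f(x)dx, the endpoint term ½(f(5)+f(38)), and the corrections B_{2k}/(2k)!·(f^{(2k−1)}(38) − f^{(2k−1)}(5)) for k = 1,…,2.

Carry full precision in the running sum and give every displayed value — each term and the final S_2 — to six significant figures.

S_2 ≈ 345.028

∫_5^38 x·e^(−x/33) dx evaluates to 336.937.
½[f(5) + f(38)] = ½[4.29702 + 12.0140] = 8.15550.
So far: 345.092.
Order-1 term: 1/12 · (-0.0479026 − 0.729192) = -0.0647579.
Running total after k=1: 345.028.
Order-2 term: −1/720 · (0.000536650 − 0.00224794) = 2.37679e-06.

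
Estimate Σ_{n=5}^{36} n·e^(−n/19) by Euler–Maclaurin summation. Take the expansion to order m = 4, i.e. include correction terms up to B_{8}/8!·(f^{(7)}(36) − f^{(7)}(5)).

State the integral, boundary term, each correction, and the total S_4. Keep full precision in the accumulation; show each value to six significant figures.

Integral: ∫_5^36 x·e^(−x/19) dx = 193.367.
Boundary: ½(f(5) + f(36)) = ½(3.84310 + 5.41288) = 4.62799.
Integral + boundary = 197.995.
k=1: B_{2}/(2)! × [f^{(1)}(36) − f^{(1)}(5)] = 1/12 × (-0.134531 − 0.566352) = -0.0584069.
Partial sum through k=1: 197.937.
k=2: B_{4}/(4)! × [f^{(3)}(36) − f^{(3)}(5)] = −1/720 × (0.000460346 − 0.00582713) = 7.45386e-06.
Partial sum through k=2: 197.937.
k=3: B_{6}/(6)! × [f^{(5)}(36) − f^{(5)}(5)] = 1/30240 × (3.58270e-06 − 2.79374e-05) = -8.05381e-10.
Partial sum through k=3: 197.937.
k=4: B_{8}/(8)! × [f^{(7)}(36) − f^{(7)}(5)] = −1/1209600 × (1.63163e-08 − 1.10064e-07) = 7.75033e-14.

S_4 ≈ 197.937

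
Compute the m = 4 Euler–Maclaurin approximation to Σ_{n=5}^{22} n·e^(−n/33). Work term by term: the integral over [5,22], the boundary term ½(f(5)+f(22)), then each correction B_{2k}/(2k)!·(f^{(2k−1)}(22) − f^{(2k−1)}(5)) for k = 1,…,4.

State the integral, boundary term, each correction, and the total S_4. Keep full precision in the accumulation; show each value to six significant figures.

Integral: ∫_5^22 x·e^(−x/33) dx = 145.842.
½[f(5) + f(22)] = ½[4.29702 + 11.2952] = 7.79610.
Running total after boundary: 153.638.
k=1: B_{2}/(2)! × [f^{(1)}(22) − f^{(1)}(5)] = 1/12 × (0.171139 − 0.729192) = -0.0465044.
After k=1: 153.591.
k=2: B_{4}/(4)! × [f^{(3)}(22) − f^{(3)}(5)] = −1/720 × (0.00110007 − 0.00224794) = 1.59426e-06.
After k=2: 153.591.
k=3: B_{6}/(6)! × [f^{(5)}(22) − f^{(5)}(5)] = 1/30240 × (1.87602e-06 − 3.51357e-06) = -5.41518e-11.
After k=3: 153.591.
k=4: B_{8}/(8)! × [f^{(7)}(22) − f^{(7)}(5)] = −1/1209600 × (2.51779e-09 − 4.55731e-09) = 1.68611e-15.

S_4 ≈ 153.591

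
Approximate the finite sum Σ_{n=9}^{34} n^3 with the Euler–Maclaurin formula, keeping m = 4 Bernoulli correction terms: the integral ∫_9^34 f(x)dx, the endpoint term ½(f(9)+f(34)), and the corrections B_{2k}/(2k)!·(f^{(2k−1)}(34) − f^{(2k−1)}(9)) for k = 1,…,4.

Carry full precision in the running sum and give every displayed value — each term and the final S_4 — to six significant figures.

S_4 ≈ 352729

Integral: ∫_9^34 x^3 dx = 332444.
Boundary: ½(f(9) + f(34)) = ½(729.000 + 39304.0) = 20016.5.
Running total after boundary: 352460.
k=1: B_{2}/(2)! × [f^{(1)}(34) − f^{(1)}(9)] = 1/12 × (3468.00 − 243.000) = 268.750.
Running total after k=1: 352729.
k=2: B_{4}/(4)! × [f^{(3)}(34) − f^{(3)}(9)] = −1/720 × (6.00000 − 6.00000) = 0.00000.
Running total after k=2: 352729.
k=3: B_{6}/(6)! × [f^{(5)}(34) − f^{(5)}(9)] = 1/30240 × (0.00000 − 0.00000) = 0.00000.
Running total after k=3: 352729.
k=4: B_{8}/(8)! × [f^{(7)}(34) − f^{(7)}(9)] = −1/1209600 × (0.00000 − 0.00000) = 0.00000.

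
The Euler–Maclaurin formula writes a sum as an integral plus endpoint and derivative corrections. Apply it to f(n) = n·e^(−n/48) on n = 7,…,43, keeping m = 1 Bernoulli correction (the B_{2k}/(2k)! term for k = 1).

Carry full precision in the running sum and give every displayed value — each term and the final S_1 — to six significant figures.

Integral: ∫_7^43 x·e^(−x/48) dx = 498.445.
Boundary: ½(f(7) + f(43)) = ½(6.05011 + 17.5555) = 11.8028.
Running total after boundary: 510.248.
k=1: B_{2}/(2)! × [f^{(1)}(43) − f^{(1)}(7)] = 1/12 × (0.0425278 − 0.738258) = -0.0579775.

S_1 ≈ 510.190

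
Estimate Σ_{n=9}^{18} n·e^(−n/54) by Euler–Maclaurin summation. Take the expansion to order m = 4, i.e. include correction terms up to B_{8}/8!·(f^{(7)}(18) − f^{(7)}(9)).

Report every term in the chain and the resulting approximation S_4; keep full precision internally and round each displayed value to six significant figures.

Integral: ∫_9^18 x·e^(−x/54) dx = 93.8571.
Boundary: ½(f(9) + f(18)) = ½(7.61834 + 12.8976) = 10.2579.
So far: 104.115.
k=1: B_{2}/(2)! × [f^{(1)}(18) − f^{(1)}(9)] = 1/12 × (0.477688 − 0.705401) = -0.0189762.
Running total after k=1: 104.096.
k=2: B_{4}/(4)! × [f^{(3)}(18) − f^{(3)}(9)] = −1/720 × (0.000655264 − 0.000822485) = 2.32251e-07.
Running total after k=2: 104.096.
k=3: B_{6}/(6)! × [f^{(5)}(18) − f^{(5)}(9)] = 1/30240 × (3.93248e-07 − 4.81160e-07) = -2.90712e-12.
Running total after k=3: 104.096.
k=4: B_{8}/(8)! × [f^{(7)}(18) − f^{(7)}(9)] = −1/1209600 × (1.92655e-10 − 2.33285e-10) = 3.35896e-17.

S_4 ≈ 104.096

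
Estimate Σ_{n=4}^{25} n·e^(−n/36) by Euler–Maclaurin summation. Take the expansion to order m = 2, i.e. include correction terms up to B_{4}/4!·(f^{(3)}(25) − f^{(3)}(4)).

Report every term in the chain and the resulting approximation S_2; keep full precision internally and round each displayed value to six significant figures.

S_2 ≈ 199.970

∫_4^25 x·e^(−x/36) dx evaluates to 191.992.
Endpoint term: (f(4) + f(25))/2 = (3.57936 + 12.4838)/2 = 8.03158.
So far: 200.024.
Correction k=1: B_{2}/2! · (f^{(1)}(25) − f^{(1)}(4)) = 1/12 · (0.152580 − 0.795413) = -0.0535694.
After k=1: 199.970.
Correction k=2: B_{4}/4! · (f^{(3)}(25) − f^{(3)}(4)) = −1/720 · (0.000888336 − 0.00199467) = 1.53657e-06.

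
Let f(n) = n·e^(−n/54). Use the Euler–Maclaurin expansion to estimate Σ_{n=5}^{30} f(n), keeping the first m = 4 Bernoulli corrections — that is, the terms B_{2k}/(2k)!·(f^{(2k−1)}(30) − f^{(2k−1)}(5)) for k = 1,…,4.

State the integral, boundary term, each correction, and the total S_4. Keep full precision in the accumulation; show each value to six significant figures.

S_4 ≈ 312.537

The integral term ∫_5^30 x·e^(−x/54) dx = 301.700.
Endpoint term: (f(5) + f(30))/2 = (4.55782 + 17.2126)/2 = 10.8852.
So far: 312.585.
Order-1 term: 1/12 · (0.255002 − 0.827161) = -0.0476799.
Running total after k=1: 312.537.
Order-2 term: −1/720 · (0.000480970 − 0.000908879) = 5.94318e-07.
Running total after k=2: 312.537.
Order-3 term: 1/30240 · (2.99894e-07 − 5.26096e-07) = -7.48021e-12.
Running total after k=3: 312.537.
Order-4 term: −1/1209600 · (1.49124e-10 − 2.53945e-10) = 8.66576e-17.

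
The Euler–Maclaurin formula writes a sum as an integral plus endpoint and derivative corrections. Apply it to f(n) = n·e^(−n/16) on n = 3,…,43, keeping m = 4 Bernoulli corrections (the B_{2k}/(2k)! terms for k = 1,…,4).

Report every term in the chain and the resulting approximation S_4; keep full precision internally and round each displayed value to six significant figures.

S_4 ≈ 190.426

∫_3^43 x·e^(−x/16) dx evaluates to 187.785.
½[f(3) + f(43)] = ½[2.48709 + 2.92619] = 2.70664.
Integral + boundary = 190.491.
Correction k=1: B_{2}/2! · (f^{(1)}(43) − f^{(1)}(3)) = 1/12 · (-0.114836 − 0.673586) = -0.0657018.
After k=1: 190.426.
Correction k=2: B_{4}/4! · (f^{(3)}(43) − f^{(3)}(3)) = −1/720 · (8.30699e-05 − 0.00910799) = 1.25346e-05.
After k=2: 190.426.
Correction k=3: B_{6}/6! · (f^{(5)}(43) − f^{(5)}(3)) = 1/30240 · (2.40124e-06 − 6.08780e-05) = -1.93376e-09.
After k=3: 190.426.
Correction k=4: B_{8}/8! · (f^{(7)}(43) − f^{(7)}(3)) = −1/1209600 · (1.74921e-08 − 3.36633e-07) = 2.63840e-13.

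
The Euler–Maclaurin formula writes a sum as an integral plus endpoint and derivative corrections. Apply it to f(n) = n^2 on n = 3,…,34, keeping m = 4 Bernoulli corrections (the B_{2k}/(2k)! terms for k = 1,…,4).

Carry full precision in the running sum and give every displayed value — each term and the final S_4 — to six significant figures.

S_4 ≈ 13680.0

The integral term ∫_3^34 x^2 dx = 13092.3.
½[f(3) + f(34)] = ½[9.00000 + 1156.00] = 582.500.
Integral + boundary = 13674.8.
k=1: B_{2}/(2)! × [f^{(1)}(34) − f^{(1)}(3)] = 1/12 × (68.0000 − 6.00000) = 5.16667.
Running total after k=1: 13680.0.
k=2: B_{4}/(4)! × [f^{(3)}(34) − f^{(3)}(3)] = −1/720 × (0.00000 − 0.00000) = 0.00000.
Running total after k=2: 13680.0.
k=3: B_{6}/(6)! × [f^{(5)}(34) − f^{(5)}(3)] = 1/30240 × (0.00000 − 0.00000) = 0.00000.
Running total after k=3: 13680.0.
k=4: B_{8}/(8)! × [f^{(7)}(34) − f^{(7)}(3)] = −1/1209600 × (0.00000 − 0.00000) = 0.00000.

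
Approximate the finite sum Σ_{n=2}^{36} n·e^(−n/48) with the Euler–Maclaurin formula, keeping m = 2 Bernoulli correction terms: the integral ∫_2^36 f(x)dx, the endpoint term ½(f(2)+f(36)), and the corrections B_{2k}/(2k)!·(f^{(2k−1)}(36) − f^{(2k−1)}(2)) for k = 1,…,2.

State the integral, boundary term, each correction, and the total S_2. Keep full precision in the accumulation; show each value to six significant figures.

The integral term ∫_2^36 x·e^(−x/48) dx = 397.473.
Endpoint term: (f(2) + f(36))/2 = (1.91838 + 17.0052)/2 = 9.46179.
Integral + boundary = 406.935.
Correction k=1: B_{2}/2! · (f^{(1)}(36) − f^{(1)}(2)) = 1/12 · (0.118092 − 0.919223) = -0.0667610.
After k=1: 406.868.
Correction k=2: B_{4}/4! · (f^{(3)}(36) − f^{(3)}(2)) = −1/720 · (0.000461295 − 0.00123160) = 1.06986e-06.

S_2 ≈ 406.868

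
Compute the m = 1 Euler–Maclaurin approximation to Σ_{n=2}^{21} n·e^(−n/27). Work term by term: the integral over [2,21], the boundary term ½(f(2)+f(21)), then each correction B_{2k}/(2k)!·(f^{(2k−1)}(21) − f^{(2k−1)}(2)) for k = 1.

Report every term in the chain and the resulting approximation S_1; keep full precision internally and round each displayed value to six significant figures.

S_1 ≈ 137.370

Integral: ∫_2^21 x·e^(−x/27) dx = 131.680.
Endpoint term: (f(2) + f(21))/2 = (1.85721 + 9.64794)/2 = 5.75257.
Running total after boundary: 137.433.
Correction k=1: B_{2}/2! · (f^{(1)}(21) − f^{(1)}(2)) = 1/12 · (0.102095 − 0.859818) = -0.0631436.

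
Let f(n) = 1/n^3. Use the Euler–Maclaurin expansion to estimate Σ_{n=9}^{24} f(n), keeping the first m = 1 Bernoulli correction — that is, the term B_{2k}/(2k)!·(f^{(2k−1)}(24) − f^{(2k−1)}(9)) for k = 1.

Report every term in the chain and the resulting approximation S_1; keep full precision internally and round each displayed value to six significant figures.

S_1 ≈ 0.00606417

The integral term ∫_9^24 1/x^3 dx = 0.00530478.
Boundary: ½(f(9) + f(24)) = ½(0.00137174 + 7.23380e-05) = 0.000722040.
Integral + boundary = 0.00602682.
Correction k=1: B_{2}/2! · (f^{(1)}(24) − f^{(1)}(9)) = 1/12 · (-9.04225e-06 − (-0.000457247)) = 3.73504e-05.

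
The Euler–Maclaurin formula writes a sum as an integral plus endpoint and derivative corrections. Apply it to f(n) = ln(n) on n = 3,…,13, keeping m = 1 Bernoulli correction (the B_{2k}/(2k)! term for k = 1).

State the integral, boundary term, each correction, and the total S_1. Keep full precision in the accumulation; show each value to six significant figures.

S_1 ≈ 21.8589

The integral term ∫_3^13 ln(x) dx = 20.0485.
½[f(3) + f(13)] = ½[1.09861 + 2.56495] = 1.83178.
Integral + boundary = 21.8803.
Order-1 term: 1/12 · (0.0769231 − 0.333333) = -0.0213675.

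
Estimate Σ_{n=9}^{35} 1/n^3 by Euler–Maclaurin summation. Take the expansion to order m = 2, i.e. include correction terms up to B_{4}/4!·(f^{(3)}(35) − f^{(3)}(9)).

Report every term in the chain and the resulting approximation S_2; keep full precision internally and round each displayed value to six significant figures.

S_2 ≈ 0.00649999

∫_9^35 1/x^3 dx evaluates to 0.00576468.
Endpoint term: (f(9) + f(35))/2 = (0.00137174 + 2.33236e-05)/2 = 0.000697533.
So far: 0.00646221.
Order-1 term: 1/12 · (-1.99917e-06 − (-0.000457247)) = 3.79374e-05.
Running total after k=1: 0.00650015.
Order-2 term: −1/720 · (-3.26395e-08 − (-0.000112901)) = -1.56761e-07.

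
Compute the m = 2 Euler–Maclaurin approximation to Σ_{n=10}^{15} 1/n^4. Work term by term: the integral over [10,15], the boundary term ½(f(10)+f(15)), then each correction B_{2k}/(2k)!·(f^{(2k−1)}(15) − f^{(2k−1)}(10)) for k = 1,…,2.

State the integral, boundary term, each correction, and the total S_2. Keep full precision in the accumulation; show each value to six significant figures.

∫_10^15 1/x^4 dx evaluates to 0.000234568.
½[f(10) + f(15)] = ½[0.000100000 + 1.97531e-05] = 5.98765e-05.
So far: 0.000294444.
Order-1 term: 1/12 · (-5.26749e-06 − (-4.00000e-05)) = 2.89438e-06.
Partial sum through k=1: 0.000297339.
Order-2 term: −1/720 · (-7.02332e-07 − (-1.20000e-05)) = -1.56912e-08.

S_2 ≈ 0.000297323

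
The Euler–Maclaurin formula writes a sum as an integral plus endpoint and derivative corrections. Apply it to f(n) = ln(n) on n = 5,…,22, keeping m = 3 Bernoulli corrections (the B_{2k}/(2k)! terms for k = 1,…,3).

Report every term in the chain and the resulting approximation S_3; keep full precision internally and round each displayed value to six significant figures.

S_3 ≈ 45.2931

The integral term ∫_5^22 ln(x) dx = 42.9557.
Endpoint term: (f(5) + f(22))/2 = (1.60944 + 3.09104)/2 = 2.35024.
So far: 45.3060.
Correction k=1: B_{2}/2! · (f^{(1)}(22) − f^{(1)}(5)) = 1/12 · (0.0454545 − 0.200000) = -0.0128788.
Running total after k=1: 45.2931.
Correction k=2: B_{4}/4! · (f^{(3)}(22) − f^{(3)}(5)) = −1/720 · (0.000187829 − 0.0160000) = 2.19613e-05.
Running total after k=2: 45.2931.
Correction k=3: B_{6}/6! · (f^{(5)}(22) − f^{(5)}(5)) = 1/30240 · (4.65691e-06 − 0.00768000) = -2.53814e-07.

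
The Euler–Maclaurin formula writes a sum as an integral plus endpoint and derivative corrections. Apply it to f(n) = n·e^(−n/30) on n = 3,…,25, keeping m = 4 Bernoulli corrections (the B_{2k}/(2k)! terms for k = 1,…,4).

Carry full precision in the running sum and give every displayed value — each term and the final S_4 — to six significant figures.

∫_3^25 x·e^(−x/30) dx evaluates to 178.702.
Boundary: ½(f(3) + f(25)) = ½(2.71451 + 10.8650) = 6.78973.
Running total after boundary: 185.492.
k=1: B_{2}/(2)! × [f^{(1)}(25) − f^{(1)}(3)] = 1/12 × (0.0724330 − 0.814354) = -0.0618267.
Partial sum through k=1: 185.430.
k=2: B_{4}/(4)! × [f^{(3)}(25) − f^{(3)}(3)] = −1/720 × (0.00104625 − 0.00291559) = 2.59629e-06.
Partial sum through k=2: 185.430.
k=3: B_{6}/(6)! × [f^{(5)}(25) − f^{(5)}(3)] = 1/30240 × (2.23559e-06 − 5.47371e-06) = -1.07081e-10.
Partial sum through k=3: 185.430.
k=4: B_{8}/(8)! × [f^{(7)}(25) − f^{(7)}(3)] = −1/1209600 × (3.67630e-09 − 8.56430e-09) = 4.04101e-15.

S_4 ≈ 185.430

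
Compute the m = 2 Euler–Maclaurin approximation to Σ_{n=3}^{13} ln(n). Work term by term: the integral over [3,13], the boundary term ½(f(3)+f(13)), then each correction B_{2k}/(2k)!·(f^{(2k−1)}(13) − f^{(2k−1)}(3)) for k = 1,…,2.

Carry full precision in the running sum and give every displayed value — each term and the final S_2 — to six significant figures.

∫_3^13 ln(x) dx evaluates to 20.0485.
Endpoint term: (f(3) + f(13))/2 = (1.09861 + 2.56495)/2 = 1.83178.
Running total after boundary: 21.8803.
k=1: B_{2}/(2)! × [f^{(1)}(13) − f^{(1)}(3)] = 1/12 × (0.0769231 − 0.333333) = -0.0213675.
Partial sum through k=1: 21.8589.
k=2: B_{4}/(4)! × [f^{(3)}(13) − f^{(3)}(3)] = −1/720 × (0.000910332 − 0.0740741) = 0.000101616.

S_2 ≈ 21.8590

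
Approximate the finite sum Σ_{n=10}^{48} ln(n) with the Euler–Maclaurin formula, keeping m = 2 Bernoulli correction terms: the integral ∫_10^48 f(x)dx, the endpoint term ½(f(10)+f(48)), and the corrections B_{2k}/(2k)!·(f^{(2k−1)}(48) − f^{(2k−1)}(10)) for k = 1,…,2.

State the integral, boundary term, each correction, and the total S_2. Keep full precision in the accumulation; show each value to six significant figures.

Integral: ∫_10^48 ln(x) dx = 124.792.
Endpoint term: (f(10) + f(48))/2 = (2.30259 + 3.87120)/2 = 3.08689.
Running total after boundary: 127.879.
Correction k=1: B_{2}/2! · (f^{(1)}(48) − f^{(1)}(10)) = 1/12 · (0.0208333 − 0.100000) = -0.00659722.
Partial sum through k=1: 127.872.
Correction k=2: B_{4}/4! · (f^{(3)}(48) − f^{(3)}(10)) = −1/720 · (1.80845e-05 − 0.00200000) = 2.75266e-06.

S_2 ≈ 127.872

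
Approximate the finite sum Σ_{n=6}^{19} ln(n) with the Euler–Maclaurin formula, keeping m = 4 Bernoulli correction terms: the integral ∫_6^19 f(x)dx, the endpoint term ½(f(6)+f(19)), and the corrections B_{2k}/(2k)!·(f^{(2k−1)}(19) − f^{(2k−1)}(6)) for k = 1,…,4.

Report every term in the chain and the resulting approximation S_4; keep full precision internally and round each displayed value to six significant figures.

Integral: ∫_6^19 ln(x) dx = 32.1938.
Boundary: ½(f(6) + f(19)) = ½(1.79176 + 2.94444) = 2.36810.
Running total after boundary: 34.5619.
Order-1 term: 1/12 · (0.0526316 − 0.166667) = -0.00950292.
Running total after k=1: 34.5524.
Order-2 term: −1/720 · (0.000291588 − 0.00925926) = 1.24551e-05.
Running total after k=2: 34.5524.
Order-3 term: 1/30240 · (9.69267e-06 − 0.00308642) = -1.01744e-07.
Running total after k=3: 34.5524.
Order-4 term: −1/1209600 · (8.05485e-07 − 0.00257202) = 2.12567e-09.

S_4 ≈ 34.5524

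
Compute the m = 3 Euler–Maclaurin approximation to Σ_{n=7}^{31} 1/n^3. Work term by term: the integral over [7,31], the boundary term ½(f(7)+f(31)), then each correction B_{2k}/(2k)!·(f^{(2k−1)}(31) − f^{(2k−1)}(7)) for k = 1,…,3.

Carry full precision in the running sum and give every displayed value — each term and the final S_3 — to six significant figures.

The integral term ∫_7^31 1/x^3 dx = 0.00968379.
Endpoint term: (f(7) + f(31))/2 = (0.00291545 + 3.35672e-05)/2 = 0.00147451.
Integral + boundary = 0.0111583.
k=1: B_{2}/(2)! × [f^{(1)}(31) − f^{(1)}(7)] = 1/12 × (-3.24844e-06 − (-0.00124948)) = 0.000103853.
After k=1: 0.0112622.
k=2: B_{4}/(4)! × [f^{(3)}(31) − f^{(3)}(7)] = −1/720 × (-6.76054e-08 − (-0.000509992)) = -7.08228e-07.
After k=2: 0.0112614.
k=3: B_{6}/(6)! × [f^{(5)}(31) − f^{(5)}(7)] = 1/30240 × (-2.95466e-09 − (-0.000437136)) = 1.44554e-08.

S_3 ≈ 0.0112615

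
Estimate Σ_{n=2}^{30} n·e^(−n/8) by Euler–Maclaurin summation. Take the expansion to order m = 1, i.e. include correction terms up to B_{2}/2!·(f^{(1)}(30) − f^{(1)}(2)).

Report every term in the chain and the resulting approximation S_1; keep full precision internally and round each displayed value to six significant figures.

S_1 ≈ 56.2322

The integral term ∫_2^30 x·e^(−x/8) dx = 55.1547.
Boundary: ½(f(2) + f(30)) = ½(1.55760 + 0.705532) = 1.13157.
Integral + boundary = 56.2862.
Correction k=1: B_{2}/2! · (f^{(1)}(30) − f^{(1)}(2)) = 1/12 · (-0.0646738 − 0.584101) = -0.0540645.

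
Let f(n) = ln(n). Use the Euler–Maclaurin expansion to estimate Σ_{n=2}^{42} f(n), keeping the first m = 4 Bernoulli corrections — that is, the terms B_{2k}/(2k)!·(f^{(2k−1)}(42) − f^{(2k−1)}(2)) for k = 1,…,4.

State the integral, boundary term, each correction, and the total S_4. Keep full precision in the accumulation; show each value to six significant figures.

∫_2^42 ln(x) dx evaluates to 115.596.
½[f(2) + f(42)] = ½[0.693147 + 3.73767] = 2.21541.
So far: 117.811.
k=1: B_{2}/(2)! × [f^{(1)}(42) − f^{(1)}(2)] = 1/12 × (0.0238095 − 0.500000) = -0.0396825.
After k=1: 117.772.
k=2: B_{4}/(4)! × [f^{(3)}(42) − f^{(3)}(2)] = −1/720 × (2.69949e-05 − 0.250000) = 0.000347185.
After k=2: 117.772.
k=3: B_{6}/(6)! × [f^{(5)}(42) − f^{(5)}(2)] = 1/30240 × (1.83639e-07 − 0.750000) = -2.48016e-05.
After k=3: 117.772.
k=4: B_{8}/(8)! × [f^{(7)}(42) − f^{(7)}(2)] = −1/1209600 × (3.12311e-09 − 5.62500) = 4.65030e-06.

S_4 ≈ 117.772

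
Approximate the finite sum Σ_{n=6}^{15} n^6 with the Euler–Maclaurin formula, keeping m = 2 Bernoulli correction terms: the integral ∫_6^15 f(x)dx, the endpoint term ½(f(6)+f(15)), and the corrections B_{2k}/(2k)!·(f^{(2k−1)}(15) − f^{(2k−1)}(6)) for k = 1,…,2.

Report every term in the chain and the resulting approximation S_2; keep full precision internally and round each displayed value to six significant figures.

S_2 ≈ 3.04624e+07

Integral: ∫_6^15 x^6 dx = 2.43685e+07.
Endpoint term: (f(6) + f(15))/2 = (46656.0 + 1.13906e+07)/2 = 5.71864e+06.
Running total after boundary: 3.00871e+07.
Correction k=1: B_{2}/2! · (f^{(1)}(15) − f^{(1)}(6)) = 1/12 · (4.55625e+06 − 46656.0) = 375800.
After k=1: 3.04629e+07.
Correction k=2: B_{4}/4! · (f^{(3)}(15) − f^{(3)}(6)) = −1/720 · (405000 − 25920.0) = -526.500.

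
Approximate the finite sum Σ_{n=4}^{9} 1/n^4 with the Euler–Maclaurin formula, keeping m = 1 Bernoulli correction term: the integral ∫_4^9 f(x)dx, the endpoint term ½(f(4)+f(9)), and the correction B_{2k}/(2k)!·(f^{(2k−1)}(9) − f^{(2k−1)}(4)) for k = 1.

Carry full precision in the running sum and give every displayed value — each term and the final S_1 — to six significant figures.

The integral term ∫_4^9 1/x^4 dx = 0.00475109.
Boundary: ½(f(4) + f(9)) = ½(0.00390625 + 0.000152416) = 0.00202933.
So far: 0.00678042.
Correction k=1: B_{2}/2! · (f^{(1)}(9) − f^{(1)}(4)) = 1/12 · (-6.77404e-05 − (-0.00390625)) = 0.000319876.

S_1 ≈ 0.00710029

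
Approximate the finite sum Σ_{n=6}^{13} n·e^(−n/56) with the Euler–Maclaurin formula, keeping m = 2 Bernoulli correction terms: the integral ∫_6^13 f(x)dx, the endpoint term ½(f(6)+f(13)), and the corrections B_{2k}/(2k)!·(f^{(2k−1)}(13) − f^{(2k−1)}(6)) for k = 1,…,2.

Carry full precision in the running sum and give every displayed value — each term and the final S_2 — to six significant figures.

The integral term ∫_6^13 x·e^(−x/56) dx = 55.7294.
½[f(6) + f(13)] = ½[5.39038 + 10.3068] = 7.84861.
Running total after boundary: 63.5780.
Correction k=1: B_{2}/2! · (f^{(1)}(13) − f^{(1)}(6)) = 1/12 · (0.608782 − 0.802140) = -0.0161132.
Partial sum through k=1: 63.5618.
Correction k=2: B_{4}/4! · (f^{(3)}(13) − f^{(3)}(6)) = −1/720 · (0.000699760 − 0.000828742) = 1.79141e-07.

S_2 ≈ 63.5618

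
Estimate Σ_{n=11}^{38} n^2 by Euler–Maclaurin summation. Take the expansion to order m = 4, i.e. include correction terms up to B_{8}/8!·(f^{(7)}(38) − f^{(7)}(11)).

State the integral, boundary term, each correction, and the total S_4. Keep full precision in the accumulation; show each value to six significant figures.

S_4 ≈ 18634.0

∫_11^38 x^2 dx evaluates to 17847.0.
½[f(11) + f(38)] = ½[121.000 + 1444.00] = 782.500.
So far: 18629.5.
Order-1 term: 1/12 · (76.0000 − 22.0000) = 4.50000.
Running total after k=1: 18634.0.
Order-2 term: −1/720 · (0.00000 − 0.00000) = 0.00000.
Running total after k=2: 18634.0.
Order-3 term: 1/30240 · (0.00000 − 0.00000) = 0.00000.
Running total after k=3: 18634.0.
Order-4 term: −1/1209600 · (0.00000 − 0.00000) = 0.00000.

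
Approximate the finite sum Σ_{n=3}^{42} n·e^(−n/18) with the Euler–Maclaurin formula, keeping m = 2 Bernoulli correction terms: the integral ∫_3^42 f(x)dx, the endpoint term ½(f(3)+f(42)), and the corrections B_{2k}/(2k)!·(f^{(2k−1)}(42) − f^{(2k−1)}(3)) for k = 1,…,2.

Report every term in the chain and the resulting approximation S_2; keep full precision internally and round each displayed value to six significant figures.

Integral: ∫_3^42 x·e^(−x/18) dx = 215.240.
Boundary: ½(f(3) + f(42)) = ½(2.53945 + 4.07282) = 3.30613.
So far: 218.547.
Order-1 term: 1/12 · (-0.129296 − 0.705401) = -0.0695581.
Running total after k=1: 218.477.
Order-2 term: −1/720 · (0.000199531 − 0.00740236) = 1.00039e-05.

S_2 ≈ 218.477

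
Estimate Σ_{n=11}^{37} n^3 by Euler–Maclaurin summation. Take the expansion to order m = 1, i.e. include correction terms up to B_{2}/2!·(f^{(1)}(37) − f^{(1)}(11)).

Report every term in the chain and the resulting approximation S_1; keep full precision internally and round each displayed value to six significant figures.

The integral term ∫_11^37 x^3 dx = 464880.
½[f(11) + f(37)] = ½[1331.00 + 50653.0] = 25992.0.
So far: 490872.
Correction k=1: B_{2}/2! · (f^{(1)}(37) − f^{(1)}(11)) = 1/12 · (4107.00 − 363.000) = 312.000.

S_1 ≈ 491184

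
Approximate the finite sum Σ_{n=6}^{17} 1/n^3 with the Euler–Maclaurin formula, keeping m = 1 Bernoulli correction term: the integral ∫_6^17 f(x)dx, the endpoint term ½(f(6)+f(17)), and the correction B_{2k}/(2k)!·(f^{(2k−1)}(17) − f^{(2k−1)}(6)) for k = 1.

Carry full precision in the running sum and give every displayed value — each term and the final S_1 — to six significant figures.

∫_6^17 1/x^3 dx evaluates to 0.0121588.
½[f(6) + f(17)] = ½[0.00462963 + 0.000203542] = 0.00241659.
Integral + boundary = 0.0145754.
Order-1 term: 1/12 · (-3.59191e-05 − (-0.00231481)) = 0.000189908.

S_1 ≈ 0.0147653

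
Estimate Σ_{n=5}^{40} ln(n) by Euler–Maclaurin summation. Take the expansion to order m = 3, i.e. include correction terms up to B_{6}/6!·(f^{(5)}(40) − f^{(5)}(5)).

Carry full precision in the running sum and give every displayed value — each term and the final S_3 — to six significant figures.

S_3 ≈ 107.143

The integral term ∫_5^40 ln(x) dx = 104.508.
Boundary: ½(f(5) + f(40)) = ½(1.60944 + 3.68888) = 2.64916.
Integral + boundary = 107.157.
Correction k=1: B_{2}/2! · (f^{(1)}(40) − f^{(1)}(5)) = 1/12 · (0.0250000 − 0.200000) = -0.0145833.
Partial sum through k=1: 107.143.
Correction k=2: B_{4}/4! · (f^{(3)}(40) − f^{(3)}(5)) = −1/720 · (3.12500e-05 − 0.0160000) = 2.21788e-05.
Partial sum through k=2: 107.143.
Correction k=3: B_{6}/6! · (f^{(5)}(40) − f^{(5)}(5)) = 1/30240 · (2.34375e-07 − 0.00768000) = -2.53961e-07.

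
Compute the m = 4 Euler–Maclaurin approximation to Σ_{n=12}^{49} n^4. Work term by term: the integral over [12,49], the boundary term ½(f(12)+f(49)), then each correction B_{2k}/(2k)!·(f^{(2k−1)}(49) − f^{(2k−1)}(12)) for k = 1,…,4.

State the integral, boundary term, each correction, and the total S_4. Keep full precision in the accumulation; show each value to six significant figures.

∫_12^49 x^4 dx evaluates to 5.64453e+07.
Boundary: ½(f(12) + f(49)) = ½(20736.0 + 5.76480e+06) = 2.89277e+06.
Integral + boundary = 5.93381e+07.
Correction k=1: B_{2}/2! · (f^{(1)}(49) − f^{(1)}(12)) = 1/12 · (470596 − 6912.00) = 38640.3.
Partial sum through k=1: 5.93767e+07.
Correction k=2: B_{4}/4! · (f^{(3)}(49) − f^{(3)}(12)) = −1/720 · (1176.00 − 288.000) = -1.23333.
Partial sum through k=2: 5.93767e+07.
Correction k=3: B_{6}/6! · (f^{(5)}(49) − f^{(5)}(12)) = 1/30240 · (0.00000 − 0.00000) = 0.00000.
Partial sum through k=3: 5.93767e+07.
Correction k=4: B_{8}/8! · (f^{(7)}(49) − f^{(7)}(12)) = −1/1209600 · (0.00000 − 0.00000) = 0.00000.

S_4 ≈ 5.93767e+07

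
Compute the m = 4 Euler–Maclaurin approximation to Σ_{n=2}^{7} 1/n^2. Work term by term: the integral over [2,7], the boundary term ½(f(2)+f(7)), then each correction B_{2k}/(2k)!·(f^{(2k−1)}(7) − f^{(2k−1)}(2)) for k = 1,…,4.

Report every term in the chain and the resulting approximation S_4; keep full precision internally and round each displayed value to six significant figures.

Integral: ∫_2^7 1/x^2 dx = 0.357143.
Boundary: ½(f(2) + f(7)) = ½(0.250000 + 0.0204082) = 0.135204.
Integral + boundary = 0.492347.
Correction k=1: B_{2}/2! · (f^{(1)}(7) − f^{(1)}(2)) = 1/12 · (-0.00583090 − (-0.250000)) = 0.0203474.
Running total after k=1: 0.512694.
Correction k=2: B_{4}/4! · (f^{(3)}(7) − f^{(3)}(2)) = −1/720 · (-0.00142798 − (-0.750000)) = -0.00103968.
Running total after k=2: 0.511655.
Correction k=3: B_{6}/6! · (f^{(5)}(7) − f^{(5)}(2)) = 1/30240 · (-0.000874271 − (-5.62500)) = 0.000185983.
Running total after k=3: 0.511841.
Correction k=4: B_{8}/8! · (f^{(7)}(7) − f^{(7)}(2)) = −1/1209600 · (-0.000999167 − (-78.7500)) = -6.51033e-05.

S_4 ≈ 0.511776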